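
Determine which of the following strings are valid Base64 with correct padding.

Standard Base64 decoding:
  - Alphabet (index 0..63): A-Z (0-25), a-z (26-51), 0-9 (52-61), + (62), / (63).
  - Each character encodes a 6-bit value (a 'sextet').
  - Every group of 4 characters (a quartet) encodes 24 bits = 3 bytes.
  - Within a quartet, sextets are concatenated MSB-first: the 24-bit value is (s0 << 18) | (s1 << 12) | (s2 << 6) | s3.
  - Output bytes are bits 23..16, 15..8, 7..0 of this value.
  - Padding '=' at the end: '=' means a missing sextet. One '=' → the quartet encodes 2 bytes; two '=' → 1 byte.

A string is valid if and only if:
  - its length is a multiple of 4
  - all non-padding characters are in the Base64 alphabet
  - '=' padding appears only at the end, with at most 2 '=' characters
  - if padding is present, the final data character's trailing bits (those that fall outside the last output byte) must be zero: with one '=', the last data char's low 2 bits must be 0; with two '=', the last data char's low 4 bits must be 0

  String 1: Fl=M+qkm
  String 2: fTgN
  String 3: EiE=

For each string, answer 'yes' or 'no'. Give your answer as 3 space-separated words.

String 1: 'Fl=M+qkm' → invalid (bad char(s): ['=']; '=' in middle)
String 2: 'fTgN' → valid
String 3: 'EiE=' → valid

Answer: no yes yes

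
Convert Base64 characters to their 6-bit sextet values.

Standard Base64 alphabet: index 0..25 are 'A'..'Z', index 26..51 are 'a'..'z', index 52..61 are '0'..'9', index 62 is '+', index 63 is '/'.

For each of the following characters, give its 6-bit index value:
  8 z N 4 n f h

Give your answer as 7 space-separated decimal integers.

'8': 0..9 range, 52 + ord('8') − ord('0') = 60
'z': a..z range, 26 + ord('z') − ord('a') = 51
'N': A..Z range, ord('N') − ord('A') = 13
'4': 0..9 range, 52 + ord('4') − ord('0') = 56
'n': a..z range, 26 + ord('n') − ord('a') = 39
'f': a..z range, 26 + ord('f') − ord('a') = 31
'h': a..z range, 26 + ord('h') − ord('a') = 33

Answer: 60 51 13 56 39 31 33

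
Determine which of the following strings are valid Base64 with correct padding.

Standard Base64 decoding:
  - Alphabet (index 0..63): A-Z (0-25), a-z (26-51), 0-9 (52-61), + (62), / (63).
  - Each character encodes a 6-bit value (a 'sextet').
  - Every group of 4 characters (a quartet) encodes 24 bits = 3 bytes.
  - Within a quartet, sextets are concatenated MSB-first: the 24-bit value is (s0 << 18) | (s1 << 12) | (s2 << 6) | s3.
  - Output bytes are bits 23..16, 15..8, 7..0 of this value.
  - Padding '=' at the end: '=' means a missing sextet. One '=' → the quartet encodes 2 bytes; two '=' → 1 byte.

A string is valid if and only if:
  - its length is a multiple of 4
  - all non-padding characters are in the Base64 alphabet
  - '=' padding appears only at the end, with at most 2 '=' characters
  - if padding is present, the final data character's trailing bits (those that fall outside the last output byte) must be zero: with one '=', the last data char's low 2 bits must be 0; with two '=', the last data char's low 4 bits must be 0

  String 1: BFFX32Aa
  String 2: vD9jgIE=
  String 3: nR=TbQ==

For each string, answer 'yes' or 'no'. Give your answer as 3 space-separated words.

String 1: 'BFFX32Aa' → valid
String 2: 'vD9jgIE=' → valid
String 3: 'nR=TbQ==' → invalid (bad char(s): ['=']; '=' in middle)

Answer: yes yes no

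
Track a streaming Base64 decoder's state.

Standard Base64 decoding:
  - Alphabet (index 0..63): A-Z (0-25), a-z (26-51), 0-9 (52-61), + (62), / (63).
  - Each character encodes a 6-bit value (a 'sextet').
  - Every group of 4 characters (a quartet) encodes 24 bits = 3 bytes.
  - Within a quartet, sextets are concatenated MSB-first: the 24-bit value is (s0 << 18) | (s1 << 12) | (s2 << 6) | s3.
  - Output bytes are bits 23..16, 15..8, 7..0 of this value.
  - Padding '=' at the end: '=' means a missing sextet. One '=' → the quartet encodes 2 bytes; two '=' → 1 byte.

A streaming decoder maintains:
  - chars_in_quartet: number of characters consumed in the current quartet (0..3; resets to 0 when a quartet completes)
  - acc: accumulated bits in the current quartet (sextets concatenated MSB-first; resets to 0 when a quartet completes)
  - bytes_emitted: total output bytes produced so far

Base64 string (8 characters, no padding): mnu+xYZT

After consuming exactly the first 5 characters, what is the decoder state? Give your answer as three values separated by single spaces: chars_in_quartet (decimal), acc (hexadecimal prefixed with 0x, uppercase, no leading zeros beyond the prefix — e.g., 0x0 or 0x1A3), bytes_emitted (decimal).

After char 0 ('m'=38): chars_in_quartet=1 acc=0x26 bytes_emitted=0
After char 1 ('n'=39): chars_in_quartet=2 acc=0x9A7 bytes_emitted=0
After char 2 ('u'=46): chars_in_quartet=3 acc=0x269EE bytes_emitted=0
After char 3 ('+'=62): chars_in_quartet=4 acc=0x9A7BBE -> emit 9A 7B BE, reset; bytes_emitted=3
After char 4 ('x'=49): chars_in_quartet=1 acc=0x31 bytes_emitted=3

Answer: 1 0x31 3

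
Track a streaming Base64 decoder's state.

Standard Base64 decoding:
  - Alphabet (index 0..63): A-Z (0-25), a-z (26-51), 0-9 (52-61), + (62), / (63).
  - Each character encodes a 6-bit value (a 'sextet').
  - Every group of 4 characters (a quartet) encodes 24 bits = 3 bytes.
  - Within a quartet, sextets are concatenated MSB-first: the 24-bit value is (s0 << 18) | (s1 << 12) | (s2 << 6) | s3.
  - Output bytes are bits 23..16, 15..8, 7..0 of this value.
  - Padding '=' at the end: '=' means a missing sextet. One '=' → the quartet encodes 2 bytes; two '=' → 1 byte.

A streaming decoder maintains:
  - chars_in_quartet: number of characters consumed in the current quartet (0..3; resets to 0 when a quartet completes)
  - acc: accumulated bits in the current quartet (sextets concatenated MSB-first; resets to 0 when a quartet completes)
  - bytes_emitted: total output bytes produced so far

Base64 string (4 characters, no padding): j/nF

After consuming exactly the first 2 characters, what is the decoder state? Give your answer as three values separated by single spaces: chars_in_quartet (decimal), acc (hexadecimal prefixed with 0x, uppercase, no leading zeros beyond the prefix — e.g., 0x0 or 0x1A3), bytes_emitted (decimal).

Answer: 2 0x8FF 0

Derivation:
After char 0 ('j'=35): chars_in_quartet=1 acc=0x23 bytes_emitted=0
After char 1 ('/'=63): chars_in_quartet=2 acc=0x8FF bytes_emitted=0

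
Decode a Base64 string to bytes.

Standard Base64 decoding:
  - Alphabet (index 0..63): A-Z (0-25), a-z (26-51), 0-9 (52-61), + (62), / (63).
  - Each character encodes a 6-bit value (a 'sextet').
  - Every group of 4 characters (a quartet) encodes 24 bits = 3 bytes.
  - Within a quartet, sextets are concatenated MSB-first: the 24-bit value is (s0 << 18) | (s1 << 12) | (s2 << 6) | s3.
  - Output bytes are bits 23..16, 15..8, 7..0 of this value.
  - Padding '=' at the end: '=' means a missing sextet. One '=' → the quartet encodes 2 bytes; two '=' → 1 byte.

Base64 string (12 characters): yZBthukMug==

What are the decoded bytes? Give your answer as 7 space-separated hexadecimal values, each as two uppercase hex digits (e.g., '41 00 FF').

After char 0 ('y'=50): chars_in_quartet=1 acc=0x32 bytes_emitted=0
After char 1 ('Z'=25): chars_in_quartet=2 acc=0xC99 bytes_emitted=0
After char 2 ('B'=1): chars_in_quartet=3 acc=0x32641 bytes_emitted=0
After char 3 ('t'=45): chars_in_quartet=4 acc=0xC9906D -> emit C9 90 6D, reset; bytes_emitted=3
After char 4 ('h'=33): chars_in_quartet=1 acc=0x21 bytes_emitted=3
After char 5 ('u'=46): chars_in_quartet=2 acc=0x86E bytes_emitted=3
After char 6 ('k'=36): chars_in_quartet=3 acc=0x21BA4 bytes_emitted=3
After char 7 ('M'=12): chars_in_quartet=4 acc=0x86E90C -> emit 86 E9 0C, reset; bytes_emitted=6
After char 8 ('u'=46): chars_in_quartet=1 acc=0x2E bytes_emitted=6
After char 9 ('g'=32): chars_in_quartet=2 acc=0xBA0 bytes_emitted=6
Padding '==': partial quartet acc=0xBA0 -> emit BA; bytes_emitted=7

Answer: C9 90 6D 86 E9 0C BA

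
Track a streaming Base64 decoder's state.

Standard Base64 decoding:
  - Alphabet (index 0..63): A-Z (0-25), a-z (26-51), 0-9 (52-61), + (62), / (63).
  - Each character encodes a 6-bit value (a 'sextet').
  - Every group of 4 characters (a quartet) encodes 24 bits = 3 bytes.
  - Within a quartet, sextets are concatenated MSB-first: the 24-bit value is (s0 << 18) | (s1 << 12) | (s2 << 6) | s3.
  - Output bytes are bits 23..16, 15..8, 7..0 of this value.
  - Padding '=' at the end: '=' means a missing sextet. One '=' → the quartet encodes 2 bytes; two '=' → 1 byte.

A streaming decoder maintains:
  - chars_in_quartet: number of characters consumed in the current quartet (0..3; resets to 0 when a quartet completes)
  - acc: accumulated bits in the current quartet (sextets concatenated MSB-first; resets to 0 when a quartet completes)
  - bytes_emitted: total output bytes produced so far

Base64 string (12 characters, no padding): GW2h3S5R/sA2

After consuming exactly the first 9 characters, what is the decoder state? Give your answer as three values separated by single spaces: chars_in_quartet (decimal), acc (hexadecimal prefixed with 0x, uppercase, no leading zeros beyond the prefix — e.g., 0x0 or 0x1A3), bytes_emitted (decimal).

Answer: 1 0x3F 6

Derivation:
After char 0 ('G'=6): chars_in_quartet=1 acc=0x6 bytes_emitted=0
After char 1 ('W'=22): chars_in_quartet=2 acc=0x196 bytes_emitted=0
After char 2 ('2'=54): chars_in_quartet=3 acc=0x65B6 bytes_emitted=0
After char 3 ('h'=33): chars_in_quartet=4 acc=0x196DA1 -> emit 19 6D A1, reset; bytes_emitted=3
After char 4 ('3'=55): chars_in_quartet=1 acc=0x37 bytes_emitted=3
After char 5 ('S'=18): chars_in_quartet=2 acc=0xDD2 bytes_emitted=3
After char 6 ('5'=57): chars_in_quartet=3 acc=0x374B9 bytes_emitted=3
After char 7 ('R'=17): chars_in_quartet=4 acc=0xDD2E51 -> emit DD 2E 51, reset; bytes_emitted=6
After char 8 ('/'=63): chars_in_quartet=1 acc=0x3F bytes_emitted=6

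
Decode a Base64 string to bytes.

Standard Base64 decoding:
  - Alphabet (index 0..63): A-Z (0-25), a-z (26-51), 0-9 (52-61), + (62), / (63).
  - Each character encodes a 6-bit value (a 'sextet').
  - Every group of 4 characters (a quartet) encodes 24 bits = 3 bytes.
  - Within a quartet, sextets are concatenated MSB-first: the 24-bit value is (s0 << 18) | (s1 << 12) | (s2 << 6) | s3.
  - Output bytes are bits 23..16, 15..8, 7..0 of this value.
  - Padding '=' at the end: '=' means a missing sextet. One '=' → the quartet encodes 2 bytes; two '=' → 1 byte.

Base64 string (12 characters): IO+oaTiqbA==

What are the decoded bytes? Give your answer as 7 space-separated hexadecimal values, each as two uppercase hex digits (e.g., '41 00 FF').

After char 0 ('I'=8): chars_in_quartet=1 acc=0x8 bytes_emitted=0
After char 1 ('O'=14): chars_in_quartet=2 acc=0x20E bytes_emitted=0
After char 2 ('+'=62): chars_in_quartet=3 acc=0x83BE bytes_emitted=0
After char 3 ('o'=40): chars_in_quartet=4 acc=0x20EFA8 -> emit 20 EF A8, reset; bytes_emitted=3
After char 4 ('a'=26): chars_in_quartet=1 acc=0x1A bytes_emitted=3
After char 5 ('T'=19): chars_in_quartet=2 acc=0x693 bytes_emitted=3
After char 6 ('i'=34): chars_in_quartet=3 acc=0x1A4E2 bytes_emitted=3
After char 7 ('q'=42): chars_in_quartet=4 acc=0x6938AA -> emit 69 38 AA, reset; bytes_emitted=6
After char 8 ('b'=27): chars_in_quartet=1 acc=0x1B bytes_emitted=6
After char 9 ('A'=0): chars_in_quartet=2 acc=0x6C0 bytes_emitted=6
Padding '==': partial quartet acc=0x6C0 -> emit 6C; bytes_emitted=7

Answer: 20 EF A8 69 38 AA 6C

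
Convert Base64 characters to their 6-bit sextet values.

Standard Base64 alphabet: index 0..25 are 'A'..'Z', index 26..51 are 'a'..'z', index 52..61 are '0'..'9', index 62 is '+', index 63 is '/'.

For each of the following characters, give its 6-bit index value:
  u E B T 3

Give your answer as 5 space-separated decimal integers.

'u': a..z range, 26 + ord('u') − ord('a') = 46
'E': A..Z range, ord('E') − ord('A') = 4
'B': A..Z range, ord('B') − ord('A') = 1
'T': A..Z range, ord('T') − ord('A') = 19
'3': 0..9 range, 52 + ord('3') − ord('0') = 55

Answer: 46 4 1 19 55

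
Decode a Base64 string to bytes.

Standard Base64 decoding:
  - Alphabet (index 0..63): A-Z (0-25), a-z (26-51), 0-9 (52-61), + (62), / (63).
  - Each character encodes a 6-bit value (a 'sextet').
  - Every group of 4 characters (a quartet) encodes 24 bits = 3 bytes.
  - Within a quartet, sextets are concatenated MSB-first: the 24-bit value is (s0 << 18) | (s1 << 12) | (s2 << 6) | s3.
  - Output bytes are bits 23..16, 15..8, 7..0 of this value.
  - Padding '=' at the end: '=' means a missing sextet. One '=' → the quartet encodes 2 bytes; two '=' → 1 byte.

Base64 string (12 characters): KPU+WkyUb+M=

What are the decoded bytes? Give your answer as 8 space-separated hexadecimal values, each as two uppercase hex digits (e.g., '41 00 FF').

Answer: 28 F5 3E 5A 4C 94 6F E3

Derivation:
After char 0 ('K'=10): chars_in_quartet=1 acc=0xA bytes_emitted=0
After char 1 ('P'=15): chars_in_quartet=2 acc=0x28F bytes_emitted=0
After char 2 ('U'=20): chars_in_quartet=3 acc=0xA3D4 bytes_emitted=0
After char 3 ('+'=62): chars_in_quartet=4 acc=0x28F53E -> emit 28 F5 3E, reset; bytes_emitted=3
After char 4 ('W'=22): chars_in_quartet=1 acc=0x16 bytes_emitted=3
After char 5 ('k'=36): chars_in_quartet=2 acc=0x5A4 bytes_emitted=3
After char 6 ('y'=50): chars_in_quartet=3 acc=0x16932 bytes_emitted=3
After char 7 ('U'=20): chars_in_quartet=4 acc=0x5A4C94 -> emit 5A 4C 94, reset; bytes_emitted=6
After char 8 ('b'=27): chars_in_quartet=1 acc=0x1B bytes_emitted=6
After char 9 ('+'=62): chars_in_quartet=2 acc=0x6FE bytes_emitted=6
After char 10 ('M'=12): chars_in_quartet=3 acc=0x1BF8C bytes_emitted=6
Padding '=': partial quartet acc=0x1BF8C -> emit 6F E3; bytes_emitted=8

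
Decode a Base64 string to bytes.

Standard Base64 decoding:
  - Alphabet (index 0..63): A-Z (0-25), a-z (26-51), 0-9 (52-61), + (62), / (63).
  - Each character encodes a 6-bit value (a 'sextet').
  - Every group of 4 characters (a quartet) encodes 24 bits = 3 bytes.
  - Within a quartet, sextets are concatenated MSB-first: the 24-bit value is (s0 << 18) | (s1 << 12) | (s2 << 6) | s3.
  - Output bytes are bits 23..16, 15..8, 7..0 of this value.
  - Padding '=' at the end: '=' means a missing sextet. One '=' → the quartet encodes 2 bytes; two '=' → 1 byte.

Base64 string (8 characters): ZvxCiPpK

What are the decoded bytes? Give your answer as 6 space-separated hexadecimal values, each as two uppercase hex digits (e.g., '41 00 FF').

Answer: 66 FC 42 88 FA 4A

Derivation:
After char 0 ('Z'=25): chars_in_quartet=1 acc=0x19 bytes_emitted=0
After char 1 ('v'=47): chars_in_quartet=2 acc=0x66F bytes_emitted=0
After char 2 ('x'=49): chars_in_quartet=3 acc=0x19BF1 bytes_emitted=0
After char 3 ('C'=2): chars_in_quartet=4 acc=0x66FC42 -> emit 66 FC 42, reset; bytes_emitted=3
After char 4 ('i'=34): chars_in_quartet=1 acc=0x22 bytes_emitted=3
After char 5 ('P'=15): chars_in_quartet=2 acc=0x88F bytes_emitted=3
After char 6 ('p'=41): chars_in_quartet=3 acc=0x223E9 bytes_emitted=3
After char 7 ('K'=10): chars_in_quartet=4 acc=0x88FA4A -> emit 88 FA 4A, reset; bytes_emitted=6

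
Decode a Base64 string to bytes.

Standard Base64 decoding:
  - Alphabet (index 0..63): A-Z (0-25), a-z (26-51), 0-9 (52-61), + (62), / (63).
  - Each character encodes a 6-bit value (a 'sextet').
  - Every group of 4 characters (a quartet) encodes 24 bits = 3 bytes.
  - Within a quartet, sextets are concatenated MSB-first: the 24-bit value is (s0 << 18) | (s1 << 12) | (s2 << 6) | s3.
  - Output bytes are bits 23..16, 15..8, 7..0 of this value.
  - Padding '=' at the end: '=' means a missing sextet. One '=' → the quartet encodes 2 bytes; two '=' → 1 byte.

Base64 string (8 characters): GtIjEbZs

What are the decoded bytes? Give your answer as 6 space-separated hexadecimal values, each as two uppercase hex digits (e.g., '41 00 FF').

After char 0 ('G'=6): chars_in_quartet=1 acc=0x6 bytes_emitted=0
After char 1 ('t'=45): chars_in_quartet=2 acc=0x1AD bytes_emitted=0
After char 2 ('I'=8): chars_in_quartet=3 acc=0x6B48 bytes_emitted=0
After char 3 ('j'=35): chars_in_quartet=4 acc=0x1AD223 -> emit 1A D2 23, reset; bytes_emitted=3
After char 4 ('E'=4): chars_in_quartet=1 acc=0x4 bytes_emitted=3
After char 5 ('b'=27): chars_in_quartet=2 acc=0x11B bytes_emitted=3
After char 6 ('Z'=25): chars_in_quartet=3 acc=0x46D9 bytes_emitted=3
After char 7 ('s'=44): chars_in_quartet=4 acc=0x11B66C -> emit 11 B6 6C, reset; bytes_emitted=6

Answer: 1A D2 23 11 B6 6C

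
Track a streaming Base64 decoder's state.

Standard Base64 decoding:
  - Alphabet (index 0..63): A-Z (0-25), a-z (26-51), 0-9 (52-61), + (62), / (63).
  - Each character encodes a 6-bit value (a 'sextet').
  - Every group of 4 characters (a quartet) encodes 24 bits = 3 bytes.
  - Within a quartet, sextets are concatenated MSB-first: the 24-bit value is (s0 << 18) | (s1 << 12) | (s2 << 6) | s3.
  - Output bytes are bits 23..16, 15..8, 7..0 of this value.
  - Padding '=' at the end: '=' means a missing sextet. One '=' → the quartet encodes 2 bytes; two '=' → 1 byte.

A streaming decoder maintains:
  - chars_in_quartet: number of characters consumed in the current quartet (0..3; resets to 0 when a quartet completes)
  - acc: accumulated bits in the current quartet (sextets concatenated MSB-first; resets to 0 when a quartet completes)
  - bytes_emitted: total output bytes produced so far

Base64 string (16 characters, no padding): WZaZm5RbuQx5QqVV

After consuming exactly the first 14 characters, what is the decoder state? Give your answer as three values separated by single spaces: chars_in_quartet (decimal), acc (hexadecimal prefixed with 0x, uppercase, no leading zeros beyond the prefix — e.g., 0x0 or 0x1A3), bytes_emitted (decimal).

After char 0 ('W'=22): chars_in_quartet=1 acc=0x16 bytes_emitted=0
After char 1 ('Z'=25): chars_in_quartet=2 acc=0x599 bytes_emitted=0
After char 2 ('a'=26): chars_in_quartet=3 acc=0x1665A bytes_emitted=0
After char 3 ('Z'=25): chars_in_quartet=4 acc=0x599699 -> emit 59 96 99, reset; bytes_emitted=3
After char 4 ('m'=38): chars_in_quartet=1 acc=0x26 bytes_emitted=3
After char 5 ('5'=57): chars_in_quartet=2 acc=0x9B9 bytes_emitted=3
After char 6 ('R'=17): chars_in_quartet=3 acc=0x26E51 bytes_emitted=3
After char 7 ('b'=27): chars_in_quartet=4 acc=0x9B945B -> emit 9B 94 5B, reset; bytes_emitted=6
After char 8 ('u'=46): chars_in_quartet=1 acc=0x2E bytes_emitted=6
After char 9 ('Q'=16): chars_in_quartet=2 acc=0xB90 bytes_emitted=6
After char 10 ('x'=49): chars_in_quartet=3 acc=0x2E431 bytes_emitted=6
After char 11 ('5'=57): chars_in_quartet=4 acc=0xB90C79 -> emit B9 0C 79, reset; bytes_emitted=9
After char 12 ('Q'=16): chars_in_quartet=1 acc=0x10 bytes_emitted=9
After char 13 ('q'=42): chars_in_quartet=2 acc=0x42A bytes_emitted=9

Answer: 2 0x42A 9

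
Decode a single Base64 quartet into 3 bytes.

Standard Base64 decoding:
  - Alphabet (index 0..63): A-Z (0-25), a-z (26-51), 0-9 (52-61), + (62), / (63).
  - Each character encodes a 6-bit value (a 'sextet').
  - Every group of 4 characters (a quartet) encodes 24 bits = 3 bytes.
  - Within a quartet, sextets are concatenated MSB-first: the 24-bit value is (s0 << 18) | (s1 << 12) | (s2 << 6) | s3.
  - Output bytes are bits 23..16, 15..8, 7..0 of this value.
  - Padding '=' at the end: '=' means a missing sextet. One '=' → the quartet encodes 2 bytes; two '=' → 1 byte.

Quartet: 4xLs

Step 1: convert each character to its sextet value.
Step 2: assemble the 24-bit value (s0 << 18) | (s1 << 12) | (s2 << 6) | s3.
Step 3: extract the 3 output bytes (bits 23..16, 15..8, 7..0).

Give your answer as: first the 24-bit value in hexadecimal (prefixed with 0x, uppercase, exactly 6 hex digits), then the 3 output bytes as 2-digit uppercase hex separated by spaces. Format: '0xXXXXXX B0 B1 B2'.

Answer: 0xE312EC E3 12 EC

Derivation:
Sextets: 4=56, x=49, L=11, s=44
24-bit: (56<<18) | (49<<12) | (11<<6) | 44
      = 0xE00000 | 0x031000 | 0x0002C0 | 0x00002C
      = 0xE312EC
Bytes: (v>>16)&0xFF=E3, (v>>8)&0xFF=12, v&0xFF=EC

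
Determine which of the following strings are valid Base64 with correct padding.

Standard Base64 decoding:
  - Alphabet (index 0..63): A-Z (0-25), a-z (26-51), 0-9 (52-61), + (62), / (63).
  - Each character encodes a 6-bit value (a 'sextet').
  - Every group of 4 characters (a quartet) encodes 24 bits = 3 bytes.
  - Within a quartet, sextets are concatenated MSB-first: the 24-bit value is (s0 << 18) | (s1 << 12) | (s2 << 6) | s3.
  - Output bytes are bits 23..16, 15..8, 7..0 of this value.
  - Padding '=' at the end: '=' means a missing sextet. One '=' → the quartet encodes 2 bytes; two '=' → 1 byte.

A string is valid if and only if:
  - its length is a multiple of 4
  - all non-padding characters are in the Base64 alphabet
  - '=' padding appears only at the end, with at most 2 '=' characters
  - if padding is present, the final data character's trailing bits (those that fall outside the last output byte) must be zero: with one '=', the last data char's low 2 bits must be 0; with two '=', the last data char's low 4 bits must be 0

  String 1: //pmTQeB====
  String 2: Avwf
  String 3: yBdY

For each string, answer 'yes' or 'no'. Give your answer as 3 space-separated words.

String 1: '//pmTQeB====' → invalid (4 pad chars (max 2))
String 2: 'Avwf' → valid
String 3: 'yBdY' → valid

Answer: no yes yes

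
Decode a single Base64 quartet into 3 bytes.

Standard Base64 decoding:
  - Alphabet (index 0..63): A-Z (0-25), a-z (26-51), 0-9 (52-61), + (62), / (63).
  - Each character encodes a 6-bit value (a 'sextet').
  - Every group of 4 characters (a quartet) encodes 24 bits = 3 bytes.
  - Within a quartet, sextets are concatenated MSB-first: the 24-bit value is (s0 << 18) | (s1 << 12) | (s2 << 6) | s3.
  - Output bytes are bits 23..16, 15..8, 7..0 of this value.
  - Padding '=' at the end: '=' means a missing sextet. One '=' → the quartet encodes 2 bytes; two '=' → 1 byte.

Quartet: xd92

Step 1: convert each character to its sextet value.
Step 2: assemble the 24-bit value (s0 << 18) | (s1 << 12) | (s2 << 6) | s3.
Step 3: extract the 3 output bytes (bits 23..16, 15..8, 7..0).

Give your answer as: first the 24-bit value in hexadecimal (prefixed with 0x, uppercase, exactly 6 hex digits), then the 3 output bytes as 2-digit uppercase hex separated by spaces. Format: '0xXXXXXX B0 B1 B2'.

Answer: 0xC5DF76 C5 DF 76

Derivation:
Sextets: x=49, d=29, 9=61, 2=54
24-bit: (49<<18) | (29<<12) | (61<<6) | 54
      = 0xC40000 | 0x01D000 | 0x000F40 | 0x000036
      = 0xC5DF76
Bytes: (v>>16)&0xFF=C5, (v>>8)&0xFF=DF, v&0xFF=76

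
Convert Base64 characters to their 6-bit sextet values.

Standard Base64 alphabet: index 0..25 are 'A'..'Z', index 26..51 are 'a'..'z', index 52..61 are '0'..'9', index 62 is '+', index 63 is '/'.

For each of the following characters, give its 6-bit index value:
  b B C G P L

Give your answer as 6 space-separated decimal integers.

Answer: 27 1 2 6 15 11

Derivation:
'b': a..z range, 26 + ord('b') − ord('a') = 27
'B': A..Z range, ord('B') − ord('A') = 1
'C': A..Z range, ord('C') − ord('A') = 2
'G': A..Z range, ord('G') − ord('A') = 6
'P': A..Z range, ord('P') − ord('A') = 15
'L': A..Z range, ord('L') − ord('A') = 11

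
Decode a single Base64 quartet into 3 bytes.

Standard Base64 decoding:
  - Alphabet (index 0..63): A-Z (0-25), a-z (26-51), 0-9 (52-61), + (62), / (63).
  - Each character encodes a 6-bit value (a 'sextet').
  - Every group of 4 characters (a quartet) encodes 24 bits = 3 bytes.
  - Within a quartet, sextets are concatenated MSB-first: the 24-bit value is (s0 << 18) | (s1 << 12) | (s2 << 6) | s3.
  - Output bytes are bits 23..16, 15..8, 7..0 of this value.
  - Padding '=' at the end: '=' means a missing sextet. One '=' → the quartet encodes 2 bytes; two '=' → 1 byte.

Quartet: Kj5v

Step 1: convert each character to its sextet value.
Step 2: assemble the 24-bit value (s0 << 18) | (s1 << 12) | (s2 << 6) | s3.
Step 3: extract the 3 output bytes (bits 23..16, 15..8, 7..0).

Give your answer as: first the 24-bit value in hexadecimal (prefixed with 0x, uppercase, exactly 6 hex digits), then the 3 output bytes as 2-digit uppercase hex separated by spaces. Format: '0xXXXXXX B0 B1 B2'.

Answer: 0x2A3E6F 2A 3E 6F

Derivation:
Sextets: K=10, j=35, 5=57, v=47
24-bit: (10<<18) | (35<<12) | (57<<6) | 47
      = 0x280000 | 0x023000 | 0x000E40 | 0x00002F
      = 0x2A3E6F
Bytes: (v>>16)&0xFF=2A, (v>>8)&0xFF=3E, v&0xFF=6F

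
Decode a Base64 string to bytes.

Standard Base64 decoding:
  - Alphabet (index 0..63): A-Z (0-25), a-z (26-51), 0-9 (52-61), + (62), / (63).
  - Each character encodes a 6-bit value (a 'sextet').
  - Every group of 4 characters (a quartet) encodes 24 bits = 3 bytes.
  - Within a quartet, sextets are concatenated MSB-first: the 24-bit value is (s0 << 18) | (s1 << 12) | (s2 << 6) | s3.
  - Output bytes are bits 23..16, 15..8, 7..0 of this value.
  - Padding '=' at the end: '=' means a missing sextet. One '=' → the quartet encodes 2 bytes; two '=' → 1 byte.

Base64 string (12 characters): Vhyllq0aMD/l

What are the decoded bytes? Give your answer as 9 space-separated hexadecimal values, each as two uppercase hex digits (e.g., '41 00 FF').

Answer: 56 1C A5 96 AD 1A 30 3F E5

Derivation:
After char 0 ('V'=21): chars_in_quartet=1 acc=0x15 bytes_emitted=0
After char 1 ('h'=33): chars_in_quartet=2 acc=0x561 bytes_emitted=0
After char 2 ('y'=50): chars_in_quartet=3 acc=0x15872 bytes_emitted=0
After char 3 ('l'=37): chars_in_quartet=4 acc=0x561CA5 -> emit 56 1C A5, reset; bytes_emitted=3
After char 4 ('l'=37): chars_in_quartet=1 acc=0x25 bytes_emitted=3
After char 5 ('q'=42): chars_in_quartet=2 acc=0x96A bytes_emitted=3
After char 6 ('0'=52): chars_in_quartet=3 acc=0x25AB4 bytes_emitted=3
After char 7 ('a'=26): chars_in_quartet=4 acc=0x96AD1A -> emit 96 AD 1A, reset; bytes_emitted=6
After char 8 ('M'=12): chars_in_quartet=1 acc=0xC bytes_emitted=6
After char 9 ('D'=3): chars_in_quartet=2 acc=0x303 bytes_emitted=6
After char 10 ('/'=63): chars_in_quartet=3 acc=0xC0FF bytes_emitted=6
After char 11 ('l'=37): chars_in_quartet=4 acc=0x303FE5 -> emit 30 3F E5, reset; bytes_emitted=9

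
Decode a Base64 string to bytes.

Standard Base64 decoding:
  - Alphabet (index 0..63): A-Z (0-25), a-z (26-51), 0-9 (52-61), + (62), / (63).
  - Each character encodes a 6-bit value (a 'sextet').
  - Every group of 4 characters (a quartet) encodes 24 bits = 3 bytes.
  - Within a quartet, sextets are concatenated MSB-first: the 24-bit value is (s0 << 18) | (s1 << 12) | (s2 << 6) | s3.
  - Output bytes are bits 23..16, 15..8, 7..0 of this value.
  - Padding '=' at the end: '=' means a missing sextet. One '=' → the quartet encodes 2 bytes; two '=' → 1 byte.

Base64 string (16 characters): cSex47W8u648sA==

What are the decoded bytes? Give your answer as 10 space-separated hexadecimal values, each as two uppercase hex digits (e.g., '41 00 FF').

After char 0 ('c'=28): chars_in_quartet=1 acc=0x1C bytes_emitted=0
After char 1 ('S'=18): chars_in_quartet=2 acc=0x712 bytes_emitted=0
After char 2 ('e'=30): chars_in_quartet=3 acc=0x1C49E bytes_emitted=0
After char 3 ('x'=49): chars_in_quartet=4 acc=0x7127B1 -> emit 71 27 B1, reset; bytes_emitted=3
After char 4 ('4'=56): chars_in_quartet=1 acc=0x38 bytes_emitted=3
After char 5 ('7'=59): chars_in_quartet=2 acc=0xE3B bytes_emitted=3
After char 6 ('W'=22): chars_in_quartet=3 acc=0x38ED6 bytes_emitted=3
After char 7 ('8'=60): chars_in_quartet=4 acc=0xE3B5BC -> emit E3 B5 BC, reset; bytes_emitted=6
After char 8 ('u'=46): chars_in_quartet=1 acc=0x2E bytes_emitted=6
After char 9 ('6'=58): chars_in_quartet=2 acc=0xBBA bytes_emitted=6
After char 10 ('4'=56): chars_in_quartet=3 acc=0x2EEB8 bytes_emitted=6
After char 11 ('8'=60): chars_in_quartet=4 acc=0xBBAE3C -> emit BB AE 3C, reset; bytes_emitted=9
After char 12 ('s'=44): chars_in_quartet=1 acc=0x2C bytes_emitted=9
After char 13 ('A'=0): chars_in_quartet=2 acc=0xB00 bytes_emitted=9
Padding '==': partial quartet acc=0xB00 -> emit B0; bytes_emitted=10

Answer: 71 27 B1 E3 B5 BC BB AE 3C B0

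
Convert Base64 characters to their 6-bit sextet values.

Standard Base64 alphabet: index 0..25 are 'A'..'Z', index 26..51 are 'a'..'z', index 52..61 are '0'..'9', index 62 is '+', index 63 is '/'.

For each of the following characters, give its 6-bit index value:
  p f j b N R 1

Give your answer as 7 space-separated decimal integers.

Answer: 41 31 35 27 13 17 53

Derivation:
'p': a..z range, 26 + ord('p') − ord('a') = 41
'f': a..z range, 26 + ord('f') − ord('a') = 31
'j': a..z range, 26 + ord('j') − ord('a') = 35
'b': a..z range, 26 + ord('b') − ord('a') = 27
'N': A..Z range, ord('N') − ord('A') = 13
'R': A..Z range, ord('R') − ord('A') = 17
'1': 0..9 range, 52 + ord('1') − ord('0') = 53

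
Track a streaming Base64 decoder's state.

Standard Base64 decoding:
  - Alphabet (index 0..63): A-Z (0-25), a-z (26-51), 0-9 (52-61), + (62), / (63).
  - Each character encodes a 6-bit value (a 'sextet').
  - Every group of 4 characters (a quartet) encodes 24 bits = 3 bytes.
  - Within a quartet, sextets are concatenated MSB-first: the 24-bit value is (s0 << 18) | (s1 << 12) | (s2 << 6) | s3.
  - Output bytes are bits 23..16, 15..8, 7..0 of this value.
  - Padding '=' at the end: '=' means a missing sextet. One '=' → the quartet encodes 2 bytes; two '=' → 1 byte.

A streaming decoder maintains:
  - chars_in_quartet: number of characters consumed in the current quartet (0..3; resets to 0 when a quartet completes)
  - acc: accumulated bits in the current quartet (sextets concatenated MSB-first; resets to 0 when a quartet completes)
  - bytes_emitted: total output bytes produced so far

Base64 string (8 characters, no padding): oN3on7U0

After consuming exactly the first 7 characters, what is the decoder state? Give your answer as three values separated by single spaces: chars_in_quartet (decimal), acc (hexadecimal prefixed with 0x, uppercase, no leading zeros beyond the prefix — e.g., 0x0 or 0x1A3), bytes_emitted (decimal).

Answer: 3 0x27ED4 3

Derivation:
After char 0 ('o'=40): chars_in_quartet=1 acc=0x28 bytes_emitted=0
After char 1 ('N'=13): chars_in_quartet=2 acc=0xA0D bytes_emitted=0
After char 2 ('3'=55): chars_in_quartet=3 acc=0x28377 bytes_emitted=0
After char 3 ('o'=40): chars_in_quartet=4 acc=0xA0DDE8 -> emit A0 DD E8, reset; bytes_emitted=3
After char 4 ('n'=39): chars_in_quartet=1 acc=0x27 bytes_emitted=3
After char 5 ('7'=59): chars_in_quartet=2 acc=0x9FB bytes_emitted=3
After char 6 ('U'=20): chars_in_quartet=3 acc=0x27ED4 bytes_emitted=3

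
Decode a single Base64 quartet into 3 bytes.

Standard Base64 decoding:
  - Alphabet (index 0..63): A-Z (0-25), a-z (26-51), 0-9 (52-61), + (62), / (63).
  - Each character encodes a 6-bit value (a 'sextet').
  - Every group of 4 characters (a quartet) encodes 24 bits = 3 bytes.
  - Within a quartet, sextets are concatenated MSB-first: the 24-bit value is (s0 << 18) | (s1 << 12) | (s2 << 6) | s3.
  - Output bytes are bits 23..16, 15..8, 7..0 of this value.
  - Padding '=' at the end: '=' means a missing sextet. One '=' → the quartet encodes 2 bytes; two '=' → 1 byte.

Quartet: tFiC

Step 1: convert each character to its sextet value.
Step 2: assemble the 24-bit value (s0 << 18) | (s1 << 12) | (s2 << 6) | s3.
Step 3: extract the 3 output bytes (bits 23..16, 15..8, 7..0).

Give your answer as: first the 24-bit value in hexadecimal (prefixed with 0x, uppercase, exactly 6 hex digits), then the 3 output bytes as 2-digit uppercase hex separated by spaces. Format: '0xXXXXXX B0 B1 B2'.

Answer: 0xB45882 B4 58 82

Derivation:
Sextets: t=45, F=5, i=34, C=2
24-bit: (45<<18) | (5<<12) | (34<<6) | 2
      = 0xB40000 | 0x005000 | 0x000880 | 0x000002
      = 0xB45882
Bytes: (v>>16)&0xFF=B4, (v>>8)&0xFF=58, v&0xFF=82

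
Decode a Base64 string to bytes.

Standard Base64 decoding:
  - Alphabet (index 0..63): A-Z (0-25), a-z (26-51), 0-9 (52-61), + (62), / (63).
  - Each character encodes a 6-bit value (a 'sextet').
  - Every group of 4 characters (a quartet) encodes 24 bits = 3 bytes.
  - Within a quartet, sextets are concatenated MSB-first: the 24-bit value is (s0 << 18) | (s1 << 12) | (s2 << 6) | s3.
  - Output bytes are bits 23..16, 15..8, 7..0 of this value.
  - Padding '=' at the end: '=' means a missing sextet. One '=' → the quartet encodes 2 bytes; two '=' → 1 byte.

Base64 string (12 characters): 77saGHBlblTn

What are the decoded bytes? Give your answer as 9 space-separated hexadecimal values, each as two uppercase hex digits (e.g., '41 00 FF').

After char 0 ('7'=59): chars_in_quartet=1 acc=0x3B bytes_emitted=0
After char 1 ('7'=59): chars_in_quartet=2 acc=0xEFB bytes_emitted=0
After char 2 ('s'=44): chars_in_quartet=3 acc=0x3BEEC bytes_emitted=0
After char 3 ('a'=26): chars_in_quartet=4 acc=0xEFBB1A -> emit EF BB 1A, reset; bytes_emitted=3
After char 4 ('G'=6): chars_in_quartet=1 acc=0x6 bytes_emitted=3
After char 5 ('H'=7): chars_in_quartet=2 acc=0x187 bytes_emitted=3
After char 6 ('B'=1): chars_in_quartet=3 acc=0x61C1 bytes_emitted=3
After char 7 ('l'=37): chars_in_quartet=4 acc=0x187065 -> emit 18 70 65, reset; bytes_emitted=6
After char 8 ('b'=27): chars_in_quartet=1 acc=0x1B bytes_emitted=6
After char 9 ('l'=37): chars_in_quartet=2 acc=0x6E5 bytes_emitted=6
After char 10 ('T'=19): chars_in_quartet=3 acc=0x1B953 bytes_emitted=6
After char 11 ('n'=39): chars_in_quartet=4 acc=0x6E54E7 -> emit 6E 54 E7, reset; bytes_emitted=9

Answer: EF BB 1A 18 70 65 6E 54 E7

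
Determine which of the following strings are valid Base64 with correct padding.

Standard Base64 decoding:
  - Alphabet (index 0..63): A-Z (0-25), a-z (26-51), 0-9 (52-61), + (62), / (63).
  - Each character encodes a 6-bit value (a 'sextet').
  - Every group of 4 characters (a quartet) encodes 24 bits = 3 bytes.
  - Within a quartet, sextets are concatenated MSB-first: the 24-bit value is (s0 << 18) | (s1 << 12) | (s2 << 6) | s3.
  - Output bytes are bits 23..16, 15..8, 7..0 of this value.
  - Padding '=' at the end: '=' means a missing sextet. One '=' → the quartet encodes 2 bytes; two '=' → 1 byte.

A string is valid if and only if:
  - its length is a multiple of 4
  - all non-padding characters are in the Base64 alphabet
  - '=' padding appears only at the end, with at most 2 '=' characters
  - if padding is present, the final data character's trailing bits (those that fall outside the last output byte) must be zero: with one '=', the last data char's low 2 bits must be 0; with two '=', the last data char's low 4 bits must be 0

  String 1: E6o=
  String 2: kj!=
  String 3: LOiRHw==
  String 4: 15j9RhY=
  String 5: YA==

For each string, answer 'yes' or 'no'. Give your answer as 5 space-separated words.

String 1: 'E6o=' → valid
String 2: 'kj!=' → invalid (bad char(s): ['!'])
String 3: 'LOiRHw==' → valid
String 4: '15j9RhY=' → valid
String 5: 'YA==' → valid

Answer: yes no yes yes yes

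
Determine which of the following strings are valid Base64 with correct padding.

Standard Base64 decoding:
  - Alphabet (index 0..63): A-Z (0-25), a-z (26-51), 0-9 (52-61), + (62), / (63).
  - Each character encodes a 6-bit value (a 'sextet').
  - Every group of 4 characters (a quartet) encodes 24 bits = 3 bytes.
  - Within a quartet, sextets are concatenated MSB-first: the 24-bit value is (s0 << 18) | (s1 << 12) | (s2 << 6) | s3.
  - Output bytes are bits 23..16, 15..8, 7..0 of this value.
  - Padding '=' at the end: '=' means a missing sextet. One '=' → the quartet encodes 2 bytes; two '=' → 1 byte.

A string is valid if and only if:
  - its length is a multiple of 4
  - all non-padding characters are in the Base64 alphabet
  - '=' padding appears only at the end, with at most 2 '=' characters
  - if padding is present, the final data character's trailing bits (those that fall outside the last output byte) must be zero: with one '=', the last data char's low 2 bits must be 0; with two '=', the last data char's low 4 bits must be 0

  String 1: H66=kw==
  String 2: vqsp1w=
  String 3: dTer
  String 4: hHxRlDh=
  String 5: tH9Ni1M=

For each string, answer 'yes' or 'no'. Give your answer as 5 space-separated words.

Answer: no no yes no yes

Derivation:
String 1: 'H66=kw==' → invalid (bad char(s): ['=']; '=' in middle)
String 2: 'vqsp1w=' → invalid (len=7 not mult of 4)
String 3: 'dTer' → valid
String 4: 'hHxRlDh=' → invalid (bad trailing bits)
String 5: 'tH9Ni1M=' → valid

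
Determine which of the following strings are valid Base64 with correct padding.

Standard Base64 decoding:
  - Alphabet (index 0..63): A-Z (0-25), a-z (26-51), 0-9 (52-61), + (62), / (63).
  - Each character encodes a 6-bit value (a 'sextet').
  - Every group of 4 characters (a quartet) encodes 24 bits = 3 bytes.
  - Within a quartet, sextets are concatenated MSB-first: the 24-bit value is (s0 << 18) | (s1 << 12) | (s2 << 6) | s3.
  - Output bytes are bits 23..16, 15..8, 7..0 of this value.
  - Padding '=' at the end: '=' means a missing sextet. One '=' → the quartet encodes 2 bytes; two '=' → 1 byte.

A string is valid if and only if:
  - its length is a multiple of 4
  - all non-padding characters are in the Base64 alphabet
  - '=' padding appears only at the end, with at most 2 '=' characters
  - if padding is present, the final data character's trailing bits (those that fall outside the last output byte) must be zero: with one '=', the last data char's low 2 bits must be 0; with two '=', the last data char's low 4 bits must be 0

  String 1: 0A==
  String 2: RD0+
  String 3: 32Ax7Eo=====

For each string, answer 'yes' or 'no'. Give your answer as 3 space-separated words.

String 1: '0A==' → valid
String 2: 'RD0+' → valid
String 3: '32Ax7Eo=====' → invalid (5 pad chars (max 2))

Answer: yes yes no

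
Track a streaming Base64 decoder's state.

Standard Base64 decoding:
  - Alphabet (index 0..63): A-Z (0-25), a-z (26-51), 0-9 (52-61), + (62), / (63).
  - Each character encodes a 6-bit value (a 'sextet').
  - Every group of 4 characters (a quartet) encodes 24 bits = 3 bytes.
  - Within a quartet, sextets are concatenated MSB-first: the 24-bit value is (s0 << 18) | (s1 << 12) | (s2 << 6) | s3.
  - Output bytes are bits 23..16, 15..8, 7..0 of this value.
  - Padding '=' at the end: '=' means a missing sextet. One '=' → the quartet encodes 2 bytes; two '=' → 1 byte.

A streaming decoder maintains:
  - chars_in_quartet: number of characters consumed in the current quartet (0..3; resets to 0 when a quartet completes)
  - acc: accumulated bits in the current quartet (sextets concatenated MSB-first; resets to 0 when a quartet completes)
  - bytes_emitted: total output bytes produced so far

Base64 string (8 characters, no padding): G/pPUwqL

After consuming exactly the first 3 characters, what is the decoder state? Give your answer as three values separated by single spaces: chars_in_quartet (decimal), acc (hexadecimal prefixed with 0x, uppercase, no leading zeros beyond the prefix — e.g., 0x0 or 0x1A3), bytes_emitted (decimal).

Answer: 3 0x6FE9 0

Derivation:
After char 0 ('G'=6): chars_in_quartet=1 acc=0x6 bytes_emitted=0
After char 1 ('/'=63): chars_in_quartet=2 acc=0x1BF bytes_emitted=0
After char 2 ('p'=41): chars_in_quartet=3 acc=0x6FE9 bytes_emitted=0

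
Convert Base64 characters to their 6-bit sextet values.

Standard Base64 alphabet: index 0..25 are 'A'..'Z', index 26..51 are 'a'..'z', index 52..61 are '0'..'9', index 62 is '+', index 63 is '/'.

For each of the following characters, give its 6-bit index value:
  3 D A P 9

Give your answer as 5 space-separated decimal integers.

Answer: 55 3 0 15 61

Derivation:
'3': 0..9 range, 52 + ord('3') − ord('0') = 55
'D': A..Z range, ord('D') − ord('A') = 3
'A': A..Z range, ord('A') − ord('A') = 0
'P': A..Z range, ord('P') − ord('A') = 15
'9': 0..9 range, 52 + ord('9') − ord('0') = 61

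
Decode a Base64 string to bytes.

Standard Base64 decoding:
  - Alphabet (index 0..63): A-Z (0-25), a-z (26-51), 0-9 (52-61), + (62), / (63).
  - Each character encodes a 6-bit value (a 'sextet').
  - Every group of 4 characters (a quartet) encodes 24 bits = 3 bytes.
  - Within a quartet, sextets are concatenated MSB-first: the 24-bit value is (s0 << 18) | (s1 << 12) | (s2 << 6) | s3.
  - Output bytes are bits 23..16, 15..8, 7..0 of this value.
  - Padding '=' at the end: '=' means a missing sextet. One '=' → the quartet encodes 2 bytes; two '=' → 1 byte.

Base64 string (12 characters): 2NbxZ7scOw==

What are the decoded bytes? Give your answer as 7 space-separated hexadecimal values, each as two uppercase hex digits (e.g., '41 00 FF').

After char 0 ('2'=54): chars_in_quartet=1 acc=0x36 bytes_emitted=0
After char 1 ('N'=13): chars_in_quartet=2 acc=0xD8D bytes_emitted=0
After char 2 ('b'=27): chars_in_quartet=3 acc=0x3635B bytes_emitted=0
After char 3 ('x'=49): chars_in_quartet=4 acc=0xD8D6F1 -> emit D8 D6 F1, reset; bytes_emitted=3
After char 4 ('Z'=25): chars_in_quartet=1 acc=0x19 bytes_emitted=3
After char 5 ('7'=59): chars_in_quartet=2 acc=0x67B bytes_emitted=3
After char 6 ('s'=44): chars_in_quartet=3 acc=0x19EEC bytes_emitted=3
After char 7 ('c'=28): chars_in_quartet=4 acc=0x67BB1C -> emit 67 BB 1C, reset; bytes_emitted=6
After char 8 ('O'=14): chars_in_quartet=1 acc=0xE bytes_emitted=6
After char 9 ('w'=48): chars_in_quartet=2 acc=0x3B0 bytes_emitted=6
Padding '==': partial quartet acc=0x3B0 -> emit 3B; bytes_emitted=7

Answer: D8 D6 F1 67 BB 1C 3B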